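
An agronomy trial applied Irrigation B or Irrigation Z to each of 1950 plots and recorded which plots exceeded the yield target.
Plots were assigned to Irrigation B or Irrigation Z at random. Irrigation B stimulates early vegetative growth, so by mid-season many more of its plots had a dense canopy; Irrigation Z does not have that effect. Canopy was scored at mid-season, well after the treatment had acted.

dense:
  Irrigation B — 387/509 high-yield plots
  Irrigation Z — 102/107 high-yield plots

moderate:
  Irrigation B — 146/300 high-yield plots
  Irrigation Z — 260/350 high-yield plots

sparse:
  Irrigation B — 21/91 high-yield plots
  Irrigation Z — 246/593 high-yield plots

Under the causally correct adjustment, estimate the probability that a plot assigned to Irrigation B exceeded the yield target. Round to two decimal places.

The stratified and pooled comparisons disagree (Irrigation Z wins within each mid-season canopy; Irrigation B wins overall), so the answer turns on the causal role of mid-season canopy.
Mid-season canopy here is a post-treatment variable shaped by the irrigation; conditioning on it would introduce bias rather than remove it. The overall comparison is the causal one.
So P(outcome | do(Irrigation B)) is just the pooled rate for Irrigation B: 554/900 = 0.616.

0.62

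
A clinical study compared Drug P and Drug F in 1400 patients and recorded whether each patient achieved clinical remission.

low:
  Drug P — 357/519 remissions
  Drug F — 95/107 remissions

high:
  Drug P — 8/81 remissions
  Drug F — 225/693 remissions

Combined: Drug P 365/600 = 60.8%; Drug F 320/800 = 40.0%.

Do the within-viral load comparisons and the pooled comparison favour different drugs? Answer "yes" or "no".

yes

Within each viral load level (low 68.8% vs 88.8%; high 9.9% vs 32.5%), Drug F has the higher rate every time. Pooled: 60.8% vs 40.0% — Drug P has the higher rate overall. The two comparisons disagree.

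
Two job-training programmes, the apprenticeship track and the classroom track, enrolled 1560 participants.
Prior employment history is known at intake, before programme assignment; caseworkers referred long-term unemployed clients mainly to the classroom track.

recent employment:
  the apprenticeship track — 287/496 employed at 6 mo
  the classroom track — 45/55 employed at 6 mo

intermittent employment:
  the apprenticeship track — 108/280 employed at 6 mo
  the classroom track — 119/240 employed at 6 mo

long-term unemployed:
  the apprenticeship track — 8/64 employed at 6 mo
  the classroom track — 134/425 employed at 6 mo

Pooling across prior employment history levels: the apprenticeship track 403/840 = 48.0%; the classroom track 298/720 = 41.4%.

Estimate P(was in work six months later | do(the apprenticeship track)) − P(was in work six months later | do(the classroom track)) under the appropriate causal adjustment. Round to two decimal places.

-0.18

The prior employment history-specific comparison favours the classroom track throughout, but the pooled figures favour the apprenticeship track. The question is whether to condition on prior employment history.
Prior employment history satisfies the back-door criterion: it is not a descendant of the programme, and it blocks the spurious path from programme to outcome. Adjusting for it (i.e., using the within-prior employment history rates) gives the causal effect.
Adjusting over the population distribution of prior employment history: 0.353·(0.579−0.818) + 0.333·(0.386−0.496) + 0.313·(0.125−0.315) = -0.181.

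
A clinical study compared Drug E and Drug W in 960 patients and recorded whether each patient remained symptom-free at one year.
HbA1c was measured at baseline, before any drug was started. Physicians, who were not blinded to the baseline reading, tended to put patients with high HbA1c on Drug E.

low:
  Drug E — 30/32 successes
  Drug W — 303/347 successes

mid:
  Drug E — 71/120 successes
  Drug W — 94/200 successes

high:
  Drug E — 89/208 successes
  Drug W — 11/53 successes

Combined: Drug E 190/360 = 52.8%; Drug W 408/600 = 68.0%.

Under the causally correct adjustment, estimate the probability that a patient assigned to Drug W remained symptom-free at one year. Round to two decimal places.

Here HbA1c is a common cause — it drives both which drug a case falls under and the outcome. The crude comparison mixes populations; the stratum-specific rates are the causally relevant ones.
Standardising Drug W to the population HbA1c mix: 0.395·303/347 + 0.333·94/200 + 0.272·11/53 = 0.558.

0.56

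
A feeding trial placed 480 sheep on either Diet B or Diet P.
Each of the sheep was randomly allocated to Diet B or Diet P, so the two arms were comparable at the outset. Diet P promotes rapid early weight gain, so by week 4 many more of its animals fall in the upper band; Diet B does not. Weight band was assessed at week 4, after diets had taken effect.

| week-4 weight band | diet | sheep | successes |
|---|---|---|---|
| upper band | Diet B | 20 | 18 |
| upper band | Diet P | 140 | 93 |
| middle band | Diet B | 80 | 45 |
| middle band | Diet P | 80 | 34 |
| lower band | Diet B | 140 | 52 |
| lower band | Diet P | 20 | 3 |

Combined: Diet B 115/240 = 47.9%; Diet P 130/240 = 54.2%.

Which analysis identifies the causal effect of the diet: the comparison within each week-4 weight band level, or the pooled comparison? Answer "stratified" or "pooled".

Within every week-4 weight band level Diet B has the higher rate, yet pooled Diet P does — Simpson's reversal.
The distribution of week-4 weight band is itself part of what the diet does — it is an intermediate outcome. Holding it fixed would remove that part of the effect; the total effect is the pooled difference.
Pooled: Diet B 47.9% vs Diet P 54.2%; Diet P is higher overall.

pooled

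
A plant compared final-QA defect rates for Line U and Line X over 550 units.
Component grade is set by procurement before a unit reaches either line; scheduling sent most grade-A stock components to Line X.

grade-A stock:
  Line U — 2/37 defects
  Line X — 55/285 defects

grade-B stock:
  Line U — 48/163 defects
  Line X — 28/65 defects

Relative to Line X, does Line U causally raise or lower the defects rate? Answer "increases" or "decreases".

Line U is lower inside every component grade stratum but Line X is lower in aggregate. Whether to stratify depends on how component grade relates to the line.
Component grade satisfies the back-door criterion: it is not a descendant of the line, and it blocks the spurious path from line to outcome. Adjusting for it (i.e., using the within-component grade rates) gives the causal effect.
Within each level — grade-A stock: 5.4% vs 19.3%; grade-B stock: 29.4% vs 43.1% — Line U is lower every time.

decreases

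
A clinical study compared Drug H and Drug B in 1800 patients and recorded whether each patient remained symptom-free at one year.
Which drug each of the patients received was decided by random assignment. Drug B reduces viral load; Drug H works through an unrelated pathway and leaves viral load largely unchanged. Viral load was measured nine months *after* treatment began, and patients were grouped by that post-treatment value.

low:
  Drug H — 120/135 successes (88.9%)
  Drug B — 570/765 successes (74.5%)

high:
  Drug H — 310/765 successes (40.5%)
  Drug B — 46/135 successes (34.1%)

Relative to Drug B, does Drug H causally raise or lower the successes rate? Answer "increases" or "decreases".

The distribution of viral load is itself part of what the drug does — it is an intermediate outcome. Holding it fixed would remove that part of the effect; the total effect is the pooled difference.
Pooled: Drug H 47.8% vs Drug B 68.4%; Drug B is higher overall.

decreases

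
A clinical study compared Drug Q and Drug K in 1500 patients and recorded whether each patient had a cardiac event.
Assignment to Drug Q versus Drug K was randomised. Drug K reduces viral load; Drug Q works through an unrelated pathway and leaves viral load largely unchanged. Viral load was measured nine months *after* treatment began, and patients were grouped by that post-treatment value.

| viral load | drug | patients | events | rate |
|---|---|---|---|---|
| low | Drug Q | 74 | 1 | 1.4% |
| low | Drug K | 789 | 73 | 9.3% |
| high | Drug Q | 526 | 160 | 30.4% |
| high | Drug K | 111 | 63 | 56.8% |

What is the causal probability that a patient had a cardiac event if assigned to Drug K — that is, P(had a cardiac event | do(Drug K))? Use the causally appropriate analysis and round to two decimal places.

0.15

Drug Q is lower inside every viral load stratum but Drug K is lower in aggregate. Whether to stratify depends on how viral load relates to the drug.
Viral load here is a post-treatment variable shaped by the drug; conditioning on it would introduce bias rather than remove it. The overall comparison is the causal one.
So P(outcome | do(Drug K)) is just the pooled rate for Drug K: 136/900 = 0.151.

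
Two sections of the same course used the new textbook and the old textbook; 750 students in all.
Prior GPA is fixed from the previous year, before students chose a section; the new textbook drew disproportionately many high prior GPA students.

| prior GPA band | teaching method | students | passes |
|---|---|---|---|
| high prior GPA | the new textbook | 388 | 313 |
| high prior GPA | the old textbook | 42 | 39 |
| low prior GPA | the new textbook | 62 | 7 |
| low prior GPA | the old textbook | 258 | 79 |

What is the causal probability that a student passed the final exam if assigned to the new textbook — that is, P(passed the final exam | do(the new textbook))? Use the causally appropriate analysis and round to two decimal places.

0.51

The imbalance in prior GPA band arose from how students were allocated, not from anything the teaching method did; and prior GPA band independently affects the outcome. The pooled gap is confounded — condition on prior GPA band.
Standardising the new textbook to the population prior GPA band mix: 0.573·313/388 + 0.427·7/62 = 0.511.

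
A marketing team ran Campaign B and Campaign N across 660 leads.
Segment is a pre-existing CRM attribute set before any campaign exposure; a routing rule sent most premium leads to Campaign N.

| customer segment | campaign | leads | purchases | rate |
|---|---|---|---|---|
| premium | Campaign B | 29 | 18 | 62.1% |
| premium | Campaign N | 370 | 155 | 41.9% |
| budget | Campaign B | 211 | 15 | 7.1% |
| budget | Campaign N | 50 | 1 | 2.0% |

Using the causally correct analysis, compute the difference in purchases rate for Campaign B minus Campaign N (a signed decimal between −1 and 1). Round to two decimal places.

+0.14

The stratified and pooled comparisons disagree (Campaign B wins within each customer segment; Campaign N wins overall), so the answer turns on the causal role of customer segment.
Nothing the campaign does changes customer segment; the imbalance is an allocation artefact. With customer segment also predicting the outcome, the pooled figure is confounded, and the within-stratum comparison is the causal one.
Adjusting over the population distribution of customer segment: 0.605·(0.621−0.419) + 0.395·(0.071−0.020) = +0.142.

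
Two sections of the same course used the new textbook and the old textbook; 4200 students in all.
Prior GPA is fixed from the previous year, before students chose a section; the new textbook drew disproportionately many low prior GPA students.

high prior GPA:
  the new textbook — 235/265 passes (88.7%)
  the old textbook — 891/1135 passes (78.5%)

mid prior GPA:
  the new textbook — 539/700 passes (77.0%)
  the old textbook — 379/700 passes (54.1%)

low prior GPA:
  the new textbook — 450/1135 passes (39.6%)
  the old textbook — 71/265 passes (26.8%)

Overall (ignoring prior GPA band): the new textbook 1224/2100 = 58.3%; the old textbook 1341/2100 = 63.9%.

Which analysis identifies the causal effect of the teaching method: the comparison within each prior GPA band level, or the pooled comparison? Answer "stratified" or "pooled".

Within every prior GPA band level the new textbook has the higher rate, yet pooled the old textbook does — Simpson's reversal.
Since prior GPA band is a pre-existing factor (not a product of the teaching method) and it affects the outcome on its own, it is a confounder. The stratified rates, not the pooled rate, identify the causal effect.
Within each level — high prior GPA: 88.7% vs 78.5%; mid prior GPA: 77.0% vs 54.1%; low prior GPA: 39.6% vs 26.8% — the new textbook is higher every time.

stratified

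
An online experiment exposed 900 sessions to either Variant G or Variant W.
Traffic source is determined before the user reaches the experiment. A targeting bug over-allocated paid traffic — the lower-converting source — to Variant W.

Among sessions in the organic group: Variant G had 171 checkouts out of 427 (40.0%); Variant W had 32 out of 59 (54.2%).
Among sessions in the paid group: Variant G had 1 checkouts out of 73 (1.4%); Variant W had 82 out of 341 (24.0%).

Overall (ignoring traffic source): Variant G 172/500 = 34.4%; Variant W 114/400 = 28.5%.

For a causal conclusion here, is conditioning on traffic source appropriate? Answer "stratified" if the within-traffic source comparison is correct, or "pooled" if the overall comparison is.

Variant W is higher inside every traffic source stratum but Variant G is higher in aggregate. Whether to stratify depends on how traffic source relates to the variant.
The imbalance in traffic source arose from how sessions were allocated, not from anything the variant did; and traffic source independently affects the outcome. The pooled gap is confounded — condition on traffic source.
Within each level — organic: 40.0% vs 54.2%; paid: 1.4% vs 24.0% — Variant W is higher every time.

stratified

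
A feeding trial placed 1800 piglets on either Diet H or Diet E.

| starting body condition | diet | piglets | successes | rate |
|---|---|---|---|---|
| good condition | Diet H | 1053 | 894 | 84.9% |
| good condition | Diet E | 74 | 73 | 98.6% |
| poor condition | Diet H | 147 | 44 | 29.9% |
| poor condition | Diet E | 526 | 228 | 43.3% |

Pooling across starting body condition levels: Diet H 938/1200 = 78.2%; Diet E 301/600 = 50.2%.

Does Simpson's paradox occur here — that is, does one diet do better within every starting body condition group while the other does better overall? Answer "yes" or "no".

Within each starting body condition level (good condition 84.9% vs 98.6%; poor condition 29.9% vs 43.3%), Diet E has the higher rate every time. Pooled: 78.2% vs 50.2% — Diet H has the higher rate overall. The two comparisons disagree.

yes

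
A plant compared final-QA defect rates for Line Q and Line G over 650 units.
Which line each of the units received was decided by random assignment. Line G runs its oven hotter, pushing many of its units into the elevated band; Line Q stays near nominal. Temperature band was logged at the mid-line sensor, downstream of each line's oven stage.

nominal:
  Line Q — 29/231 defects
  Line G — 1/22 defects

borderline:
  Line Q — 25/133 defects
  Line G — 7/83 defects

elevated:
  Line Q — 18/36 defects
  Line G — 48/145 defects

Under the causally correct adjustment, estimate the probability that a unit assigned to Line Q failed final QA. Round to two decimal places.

Line G is lower inside every in-process temperature band stratum but Line Q is lower in aggregate. Whether to stratify depends on how in-process temperature band relates to the line.
In-process temperature band lies on the pathway line → in-process temperature band → outcome, so adjusting for it blocks the indirect effect. For the total causal effect of line, use the unadjusted pooled rates.
So P(outcome | do(Line Q)) is just the pooled rate for Line Q: 72/400 = 0.180.

0.18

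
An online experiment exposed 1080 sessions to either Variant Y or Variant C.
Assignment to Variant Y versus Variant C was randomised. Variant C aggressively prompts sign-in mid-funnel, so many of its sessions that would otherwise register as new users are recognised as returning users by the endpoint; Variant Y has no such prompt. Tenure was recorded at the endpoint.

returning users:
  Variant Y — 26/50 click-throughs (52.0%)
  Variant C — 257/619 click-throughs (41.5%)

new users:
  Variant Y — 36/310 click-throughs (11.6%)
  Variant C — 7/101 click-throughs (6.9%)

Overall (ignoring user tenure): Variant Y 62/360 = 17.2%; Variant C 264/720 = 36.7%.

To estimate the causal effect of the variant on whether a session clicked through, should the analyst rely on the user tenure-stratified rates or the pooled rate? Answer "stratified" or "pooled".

pooled

Stratifying would compare variants among sessions the variants themselves sorted into user tenure groups — a form of selection on an intermediate. The unconditioned pooled rates give the total causal effect.
Pooled: Variant Y 17.2% vs Variant C 36.7%; Variant C is higher overall.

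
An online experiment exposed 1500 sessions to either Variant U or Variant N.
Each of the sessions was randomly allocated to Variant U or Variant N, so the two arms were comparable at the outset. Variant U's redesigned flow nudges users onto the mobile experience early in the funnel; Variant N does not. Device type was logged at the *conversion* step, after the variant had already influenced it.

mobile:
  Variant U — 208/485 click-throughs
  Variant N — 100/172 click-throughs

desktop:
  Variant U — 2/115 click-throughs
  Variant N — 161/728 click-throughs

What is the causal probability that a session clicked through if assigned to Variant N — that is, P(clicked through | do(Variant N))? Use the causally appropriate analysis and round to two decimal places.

Stratifying would compare variants among sessions the variants themselves sorted into device type groups — a form of selection on an intermediate. The unconditioned pooled rates give the total causal effect.
So P(outcome | do(Variant N)) is just the pooled rate for Variant N: 261/900 = 0.290.

0.29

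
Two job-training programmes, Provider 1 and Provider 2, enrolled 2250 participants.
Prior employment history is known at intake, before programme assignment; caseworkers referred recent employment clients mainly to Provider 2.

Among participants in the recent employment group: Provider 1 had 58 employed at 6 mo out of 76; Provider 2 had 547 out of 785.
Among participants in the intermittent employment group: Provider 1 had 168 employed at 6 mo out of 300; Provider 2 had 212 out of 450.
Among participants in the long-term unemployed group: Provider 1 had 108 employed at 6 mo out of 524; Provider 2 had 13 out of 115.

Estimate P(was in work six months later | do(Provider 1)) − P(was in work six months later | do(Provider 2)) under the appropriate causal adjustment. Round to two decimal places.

+0.08

The stratified and pooled comparisons disagree (Provider 1 wins within each prior employment history; Provider 2 wins overall), so the answer turns on the causal role of prior employment history.
Nothing the programme does changes prior employment history; the imbalance is an allocation artefact. With prior employment history also predicting the outcome, the pooled figure is confounded, and the within-stratum comparison is the causal one.
Adjusting over the population distribution of prior employment history: 0.383·(0.763−0.697) + 0.333·(0.560−0.471) + 0.284·(0.206−0.113) = +0.081.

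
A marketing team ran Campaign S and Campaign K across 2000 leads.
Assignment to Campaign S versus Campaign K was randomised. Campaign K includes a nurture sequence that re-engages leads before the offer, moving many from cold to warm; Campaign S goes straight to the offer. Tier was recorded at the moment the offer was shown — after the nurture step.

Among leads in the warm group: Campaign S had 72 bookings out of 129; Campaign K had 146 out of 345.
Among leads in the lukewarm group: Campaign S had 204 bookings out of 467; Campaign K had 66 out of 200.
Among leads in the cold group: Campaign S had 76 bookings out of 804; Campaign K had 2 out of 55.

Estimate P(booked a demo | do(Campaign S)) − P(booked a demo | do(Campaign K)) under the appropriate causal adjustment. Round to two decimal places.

-0.11

Campaign S is higher inside every engagement tier stratum but Campaign K is higher in aggregate. Whether to stratify depends on how engagement tier relates to the campaign.
Engagement tier is recorded after the campaign and is itself shifted by it — it sits on the causal path from campaign to outcome. Conditioning on a mediator would strip out part of the effect we want; the pooled comparison gives the total causal effect.
The causal difference is the pooled difference: 0.251 − 0.357 = -0.105.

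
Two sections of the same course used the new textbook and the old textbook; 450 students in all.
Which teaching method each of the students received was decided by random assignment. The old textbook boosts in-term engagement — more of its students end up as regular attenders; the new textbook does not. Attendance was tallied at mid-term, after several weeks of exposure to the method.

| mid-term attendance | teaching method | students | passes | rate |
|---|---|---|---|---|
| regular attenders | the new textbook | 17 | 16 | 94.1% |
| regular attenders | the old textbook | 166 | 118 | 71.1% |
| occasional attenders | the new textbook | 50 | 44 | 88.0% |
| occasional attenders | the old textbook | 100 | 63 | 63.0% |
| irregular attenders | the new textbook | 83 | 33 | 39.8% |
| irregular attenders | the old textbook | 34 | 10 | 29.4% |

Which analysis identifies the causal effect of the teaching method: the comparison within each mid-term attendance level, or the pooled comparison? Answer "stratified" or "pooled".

pooled

the new textbook is higher inside every mid-term attendance stratum but the old textbook is higher in aggregate. Whether to stratify depends on how mid-term attendance relates to the teaching method.
Mid-term attendance here is a post-treatment variable shaped by the teaching method; conditioning on it would introduce bias rather than remove it. The overall comparison is the causal one.
Pooled: the new textbook 62.0% vs the old textbook 63.7%; the old textbook is higher overall.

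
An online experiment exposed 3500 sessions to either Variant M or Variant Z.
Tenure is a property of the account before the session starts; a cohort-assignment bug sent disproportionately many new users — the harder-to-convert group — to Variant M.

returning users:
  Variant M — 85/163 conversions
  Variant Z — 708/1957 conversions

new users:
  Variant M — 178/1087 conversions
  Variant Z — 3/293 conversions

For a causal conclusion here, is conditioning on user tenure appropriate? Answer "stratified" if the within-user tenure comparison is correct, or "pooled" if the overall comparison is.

stratified

The stratified and pooled comparisons disagree (Variant M wins within each user tenure; Variant Z wins overall), so the answer turns on the causal role of user tenure.
Nothing the variant does changes user tenure; the imbalance is an allocation artefact. With user tenure also predicting the outcome, the pooled figure is confounded, and the within-stratum comparison is the causal one.
Within each level — returning users: 52.1% vs 36.2%; new users: 16.4% vs 1.0% — Variant M is higher every time.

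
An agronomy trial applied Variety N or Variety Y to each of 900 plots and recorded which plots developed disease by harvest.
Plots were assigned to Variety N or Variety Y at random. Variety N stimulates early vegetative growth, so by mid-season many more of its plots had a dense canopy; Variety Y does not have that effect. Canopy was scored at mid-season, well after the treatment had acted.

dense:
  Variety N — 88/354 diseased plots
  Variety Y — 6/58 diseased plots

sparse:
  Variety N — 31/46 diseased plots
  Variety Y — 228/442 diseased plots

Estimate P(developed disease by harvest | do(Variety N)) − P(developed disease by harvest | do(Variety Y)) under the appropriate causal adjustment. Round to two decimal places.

-0.17

Variety Y is lower inside every mid-season canopy stratum but Variety N is lower in aggregate. Whether to stratify depends on how mid-season canopy relates to the variety.
Stratifying would compare varietys among plots the varietys themselves sorted into mid-season canopy groups — a form of selection on an intermediate. The unconditioned pooled rates give the total causal effect.
The causal difference is the pooled difference: 0.297 − 0.468 = -0.171.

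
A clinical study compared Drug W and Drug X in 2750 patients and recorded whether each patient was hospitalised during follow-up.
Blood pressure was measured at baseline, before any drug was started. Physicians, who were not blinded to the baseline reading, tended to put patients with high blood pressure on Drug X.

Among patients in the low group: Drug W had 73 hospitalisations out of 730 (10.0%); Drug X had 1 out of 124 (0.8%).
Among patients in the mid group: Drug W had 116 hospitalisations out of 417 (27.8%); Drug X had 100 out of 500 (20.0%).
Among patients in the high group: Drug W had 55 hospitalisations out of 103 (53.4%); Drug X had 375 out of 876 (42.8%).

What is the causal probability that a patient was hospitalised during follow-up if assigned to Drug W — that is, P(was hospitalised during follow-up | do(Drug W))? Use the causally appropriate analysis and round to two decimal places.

0.31

Drug X is lower inside every blood pressure stratum but Drug W is lower in aggregate. Whether to stratify depends on how blood pressure relates to the drug.
Blood pressure satisfies the back-door criterion: it is not a descendant of the drug, and it blocks the spurious path from drug to outcome. Adjusting for it (i.e., using the within-blood pressure rates) gives the causal effect.
Standardising Drug W to the population blood pressure mix: 0.311·73/730 + 0.333·116/417 + 0.356·55/103 = 0.314.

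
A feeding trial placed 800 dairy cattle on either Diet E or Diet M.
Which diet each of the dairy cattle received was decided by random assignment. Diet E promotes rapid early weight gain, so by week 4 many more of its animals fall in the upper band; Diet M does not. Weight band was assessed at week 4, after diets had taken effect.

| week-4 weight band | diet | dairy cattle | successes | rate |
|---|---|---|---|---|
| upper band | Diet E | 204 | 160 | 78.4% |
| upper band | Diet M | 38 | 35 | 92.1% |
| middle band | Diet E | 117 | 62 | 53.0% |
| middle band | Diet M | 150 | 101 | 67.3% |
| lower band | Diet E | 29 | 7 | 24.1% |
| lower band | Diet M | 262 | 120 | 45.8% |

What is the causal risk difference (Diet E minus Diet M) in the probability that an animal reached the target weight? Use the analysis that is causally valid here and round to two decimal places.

+0.09

Diet M is higher inside every week-4 weight band stratum but Diet E is higher in aggregate. Whether to stratify depends on how week-4 weight band relates to the diet.
Because the diet influences week-4 weight band, week-4 weight band is a post-treatment mediator, not a confounder. Stratifying on it would bias the estimate; the causal effect is the crude pooled difference.
The causal difference is the pooled difference: 0.654 − 0.569 = +0.085.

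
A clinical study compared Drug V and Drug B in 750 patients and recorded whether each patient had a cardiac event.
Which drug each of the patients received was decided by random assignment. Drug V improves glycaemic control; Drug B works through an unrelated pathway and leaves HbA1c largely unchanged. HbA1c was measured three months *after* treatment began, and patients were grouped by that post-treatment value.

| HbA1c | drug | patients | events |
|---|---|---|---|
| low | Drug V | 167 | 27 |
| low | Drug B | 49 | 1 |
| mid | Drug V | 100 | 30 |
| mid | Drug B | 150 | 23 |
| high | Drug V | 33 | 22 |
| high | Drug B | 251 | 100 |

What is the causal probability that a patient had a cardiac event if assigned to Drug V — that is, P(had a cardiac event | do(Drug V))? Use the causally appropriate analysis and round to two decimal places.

The HbA1c-specific comparison favours Drug B throughout, but the pooled figures favour Drug V. The question is whether to condition on HbA1c.
The distribution of HbA1c is itself part of what the drug does — it is an intermediate outcome. Holding it fixed would remove that part of the effect; the total effect is the pooled difference.
So P(outcome | do(Drug V)) is just the pooled rate for Drug V: 79/300 = 0.263.

0.26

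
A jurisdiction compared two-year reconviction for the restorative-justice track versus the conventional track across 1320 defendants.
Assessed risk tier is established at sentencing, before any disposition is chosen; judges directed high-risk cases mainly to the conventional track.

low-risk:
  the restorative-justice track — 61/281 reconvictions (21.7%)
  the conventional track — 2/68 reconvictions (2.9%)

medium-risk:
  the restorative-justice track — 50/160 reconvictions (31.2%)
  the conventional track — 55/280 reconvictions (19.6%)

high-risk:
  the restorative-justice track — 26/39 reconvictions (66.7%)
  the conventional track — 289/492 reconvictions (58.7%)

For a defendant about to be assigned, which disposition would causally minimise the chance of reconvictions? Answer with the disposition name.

Assessed risk tier differs across dispositions for reasons unrelated to any effect of the disposition itself, and it separately predicts the outcome — a classic confounder. We must compare within assessed risk tier levels.
Within each level — low-risk: 21.7% vs 2.9%; medium-risk: 31.2% vs 19.6%; high-risk: 66.7% vs 58.7% — the conventional track is lower every time.

the conventional track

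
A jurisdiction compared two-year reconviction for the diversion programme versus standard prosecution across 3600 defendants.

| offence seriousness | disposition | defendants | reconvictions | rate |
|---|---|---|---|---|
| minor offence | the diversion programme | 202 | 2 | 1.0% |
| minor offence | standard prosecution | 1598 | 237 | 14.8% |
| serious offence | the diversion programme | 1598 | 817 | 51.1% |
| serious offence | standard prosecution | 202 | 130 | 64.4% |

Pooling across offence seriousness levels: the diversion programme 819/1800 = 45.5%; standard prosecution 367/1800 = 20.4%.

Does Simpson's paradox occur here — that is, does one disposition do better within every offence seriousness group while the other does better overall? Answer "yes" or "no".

yes

Within each offence seriousness level (minor offence 1.0% vs 14.8%; serious offence 51.1% vs 64.4%), the diversion programme has the lower rate every time. Pooled: 45.5% vs 20.4% — standard prosecution has the lower rate overall. The two comparisons disagree.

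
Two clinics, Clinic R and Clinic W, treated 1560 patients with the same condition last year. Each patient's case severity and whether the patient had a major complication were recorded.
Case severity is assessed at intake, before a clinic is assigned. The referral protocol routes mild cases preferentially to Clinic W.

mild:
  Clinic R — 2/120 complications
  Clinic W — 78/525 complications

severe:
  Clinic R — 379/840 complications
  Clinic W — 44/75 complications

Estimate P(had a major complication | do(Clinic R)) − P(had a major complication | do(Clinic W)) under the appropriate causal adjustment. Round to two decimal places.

The case severity-specific comparison favours Clinic R throughout, but the pooled figures favour Clinic W. The question is whether to condition on case severity.
Nothing the clinic does changes case severity; the imbalance is an allocation artefact. With case severity also predicting the outcome, the pooled figure is confounded, and the within-stratum comparison is the causal one.
Adjusting over the population distribution of case severity: 0.413·(0.017−0.149) + 0.587·(0.451−0.587) = -0.134.

-0.13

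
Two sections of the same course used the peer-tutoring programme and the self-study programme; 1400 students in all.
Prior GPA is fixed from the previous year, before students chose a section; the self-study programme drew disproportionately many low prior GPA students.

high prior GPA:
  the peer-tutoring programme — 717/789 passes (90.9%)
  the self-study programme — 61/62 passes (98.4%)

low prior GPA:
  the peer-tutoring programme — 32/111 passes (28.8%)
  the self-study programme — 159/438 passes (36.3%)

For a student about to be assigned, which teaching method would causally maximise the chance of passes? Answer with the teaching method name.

Here prior GPA band is a common cause — it drives both which teaching method a case falls under and the outcome. The crude comparison mixes populations; the stratum-specific rates are the causally relevant ones.
Within each level — high prior GPA: 90.9% vs 98.4%; low prior GPA: 28.8% vs 36.3% — the self-study programme is higher every time.

the self-study programme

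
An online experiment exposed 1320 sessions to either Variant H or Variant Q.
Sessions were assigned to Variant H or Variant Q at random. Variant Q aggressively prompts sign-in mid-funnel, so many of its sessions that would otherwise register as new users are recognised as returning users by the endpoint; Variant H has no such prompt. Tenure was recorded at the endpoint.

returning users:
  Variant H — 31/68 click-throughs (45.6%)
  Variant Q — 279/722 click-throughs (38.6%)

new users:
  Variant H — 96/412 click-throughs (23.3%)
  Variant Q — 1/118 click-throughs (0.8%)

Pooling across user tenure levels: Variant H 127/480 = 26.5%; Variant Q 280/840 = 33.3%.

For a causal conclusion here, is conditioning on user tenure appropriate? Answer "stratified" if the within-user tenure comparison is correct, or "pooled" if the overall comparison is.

pooled

Within every user tenure level Variant H has the higher rate, yet pooled Variant Q does — Simpson's reversal.
User tenure is recorded after the variant and is itself shifted by it — it sits on the causal path from variant to outcome. Conditioning on a mediator would strip out part of the effect we want; the pooled comparison gives the total causal effect.
Pooled: Variant H 26.5% vs Variant Q 33.3%; Variant Q is higher overall.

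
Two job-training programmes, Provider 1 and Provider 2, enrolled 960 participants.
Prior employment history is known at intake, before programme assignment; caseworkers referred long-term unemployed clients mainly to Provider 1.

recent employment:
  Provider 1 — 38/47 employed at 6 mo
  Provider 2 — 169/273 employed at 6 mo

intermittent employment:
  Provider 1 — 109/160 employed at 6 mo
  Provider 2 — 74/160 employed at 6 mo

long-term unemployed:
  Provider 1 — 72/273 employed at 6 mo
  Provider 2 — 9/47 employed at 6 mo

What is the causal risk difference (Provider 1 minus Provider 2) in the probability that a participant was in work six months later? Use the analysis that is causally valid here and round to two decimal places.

Within every prior employment history level Provider 1 has the higher rate, yet pooled Provider 2 does — Simpson's reversal.
Prior employment history satisfies the back-door criterion: it is not a descendant of the programme, and it blocks the spurious path from programme to outcome. Adjusting for it (i.e., using the within-prior employment history rates) gives the causal effect.
Adjusting over the population distribution of prior employment history: 0.333·(0.809−0.619) + 0.333·(0.681−0.463) + 0.333·(0.264−0.191) = +0.160.

+0.16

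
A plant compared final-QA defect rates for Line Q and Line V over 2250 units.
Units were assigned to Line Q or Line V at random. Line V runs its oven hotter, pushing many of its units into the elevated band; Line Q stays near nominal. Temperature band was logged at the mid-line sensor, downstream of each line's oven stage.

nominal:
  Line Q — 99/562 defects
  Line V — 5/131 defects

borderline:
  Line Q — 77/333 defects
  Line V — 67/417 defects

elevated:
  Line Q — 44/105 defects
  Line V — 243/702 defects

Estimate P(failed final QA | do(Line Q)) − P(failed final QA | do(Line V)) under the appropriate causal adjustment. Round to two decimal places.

-0.03

In-process temperature band lies on the pathway line → in-process temperature band → outcome, so adjusting for it blocks the indirect effect. For the total causal effect of line, use the unadjusted pooled rates.
The causal difference is the pooled difference: 0.220 − 0.252 = -0.032.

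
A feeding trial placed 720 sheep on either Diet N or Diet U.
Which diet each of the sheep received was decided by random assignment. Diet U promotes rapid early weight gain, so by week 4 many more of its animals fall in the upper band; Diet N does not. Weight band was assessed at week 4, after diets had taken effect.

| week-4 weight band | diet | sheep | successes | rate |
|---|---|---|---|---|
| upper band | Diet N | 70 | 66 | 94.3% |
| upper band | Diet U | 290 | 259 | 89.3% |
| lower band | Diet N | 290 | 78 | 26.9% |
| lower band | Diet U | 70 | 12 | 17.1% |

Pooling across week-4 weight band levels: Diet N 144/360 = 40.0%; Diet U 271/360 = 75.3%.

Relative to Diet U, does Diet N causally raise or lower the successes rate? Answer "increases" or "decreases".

decreases

Week-4 weight band is recorded after the diet and is itself shifted by it — it sits on the causal path from diet to outcome. Conditioning on a mediator would strip out part of the effect we want; the pooled comparison gives the total causal effect.
Pooled: Diet N 40.0% vs Diet U 75.3%; Diet U is higher overall.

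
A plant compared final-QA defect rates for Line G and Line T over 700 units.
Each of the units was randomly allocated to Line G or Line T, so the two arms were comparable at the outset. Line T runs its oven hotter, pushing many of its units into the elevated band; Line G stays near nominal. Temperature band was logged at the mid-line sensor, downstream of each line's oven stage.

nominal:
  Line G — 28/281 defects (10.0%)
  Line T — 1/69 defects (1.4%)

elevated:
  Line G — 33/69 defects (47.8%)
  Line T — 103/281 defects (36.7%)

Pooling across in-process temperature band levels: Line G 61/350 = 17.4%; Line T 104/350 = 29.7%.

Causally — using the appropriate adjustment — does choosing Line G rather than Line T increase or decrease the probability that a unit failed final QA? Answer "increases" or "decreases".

decreases

Stratifying would compare lines among units the lines themselves sorted into in-process temperature band groups — a form of selection on an intermediate. The unconditioned pooled rates give the total causal effect.
Pooled: Line G 17.4% vs Line T 29.7%; Line G is lower overall.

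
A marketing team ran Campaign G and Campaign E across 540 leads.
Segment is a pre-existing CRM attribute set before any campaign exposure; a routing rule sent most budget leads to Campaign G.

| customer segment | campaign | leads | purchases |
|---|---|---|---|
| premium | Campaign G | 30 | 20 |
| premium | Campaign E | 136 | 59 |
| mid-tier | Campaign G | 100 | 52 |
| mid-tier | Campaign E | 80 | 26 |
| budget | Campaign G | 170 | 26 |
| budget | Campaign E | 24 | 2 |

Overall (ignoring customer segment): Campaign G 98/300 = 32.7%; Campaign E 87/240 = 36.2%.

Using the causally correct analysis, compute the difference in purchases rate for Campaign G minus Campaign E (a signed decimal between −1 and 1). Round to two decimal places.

+0.16

The imbalance in customer segment arose from how leads were allocated, not from anything the campaign did; and customer segment independently affects the outcome. The pooled gap is confounded — condition on customer segment.
Adjusting over the population distribution of customer segment: 0.307·(0.667−0.434) + 0.333·(0.520−0.325) + 0.359·(0.153−0.083) = +0.162.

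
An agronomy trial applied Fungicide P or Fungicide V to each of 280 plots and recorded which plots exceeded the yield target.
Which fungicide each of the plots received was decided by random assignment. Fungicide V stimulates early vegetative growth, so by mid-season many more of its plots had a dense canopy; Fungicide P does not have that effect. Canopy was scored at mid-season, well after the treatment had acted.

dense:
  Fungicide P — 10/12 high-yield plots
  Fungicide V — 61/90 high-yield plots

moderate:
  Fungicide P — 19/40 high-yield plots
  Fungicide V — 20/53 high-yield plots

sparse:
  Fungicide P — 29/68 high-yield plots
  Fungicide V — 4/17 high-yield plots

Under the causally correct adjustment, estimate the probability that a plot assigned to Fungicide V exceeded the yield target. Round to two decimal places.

0.53

Stratifying would compare fungicides among plots the fungicides themselves sorted into mid-season canopy groups — a form of selection on an intermediate. The unconditioned pooled rates give the total causal effect.
So P(outcome | do(Fungicide V)) is just the pooled rate for Fungicide V: 85/160 = 0.531.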